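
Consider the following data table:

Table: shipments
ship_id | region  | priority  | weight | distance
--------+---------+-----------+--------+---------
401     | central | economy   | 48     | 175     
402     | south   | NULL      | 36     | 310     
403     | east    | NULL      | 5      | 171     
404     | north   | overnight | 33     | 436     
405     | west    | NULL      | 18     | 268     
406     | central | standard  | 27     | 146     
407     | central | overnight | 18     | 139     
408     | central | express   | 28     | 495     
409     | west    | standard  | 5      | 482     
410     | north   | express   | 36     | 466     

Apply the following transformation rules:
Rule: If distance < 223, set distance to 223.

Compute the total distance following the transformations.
3349

Step 1: 4 records have distance < 223
Step 2: These records originally summed to 631
Step 3: After setting to minimum: 4 × 223 = 892
Step 4: Unaffected records sum: 2457
Step 5: Final sum = 892 + 2457 = 3349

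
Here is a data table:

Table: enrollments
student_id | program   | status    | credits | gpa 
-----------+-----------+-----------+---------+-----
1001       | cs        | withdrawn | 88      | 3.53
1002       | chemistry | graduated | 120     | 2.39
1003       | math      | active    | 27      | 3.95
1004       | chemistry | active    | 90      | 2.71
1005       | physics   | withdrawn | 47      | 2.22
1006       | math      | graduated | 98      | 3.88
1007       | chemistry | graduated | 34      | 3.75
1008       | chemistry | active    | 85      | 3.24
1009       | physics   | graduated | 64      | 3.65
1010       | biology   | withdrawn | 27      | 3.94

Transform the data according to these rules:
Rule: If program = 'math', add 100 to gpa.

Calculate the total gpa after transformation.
233.26

Step 1: Count records where program = 'math': 2
Step 2: Total bonus added: 2 × 100 = 200
Step 3: Original sum of gpa: 33.26
Step 4: Final sum = 33.26 + 200 = 233.26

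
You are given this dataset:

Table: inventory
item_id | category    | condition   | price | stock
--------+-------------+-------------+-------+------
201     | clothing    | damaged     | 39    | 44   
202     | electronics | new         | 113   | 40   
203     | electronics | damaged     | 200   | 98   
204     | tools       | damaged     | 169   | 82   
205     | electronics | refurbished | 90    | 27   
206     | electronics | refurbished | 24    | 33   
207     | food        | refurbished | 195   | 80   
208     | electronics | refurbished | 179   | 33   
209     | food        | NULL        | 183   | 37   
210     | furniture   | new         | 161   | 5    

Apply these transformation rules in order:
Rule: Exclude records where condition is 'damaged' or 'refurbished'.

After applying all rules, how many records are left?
3

Step 1: Count records to exclude
  - 3 (damaged) + 4 (refurbished) = 7 records
Step 2: Total records: 10
Step 3: Remaining = 10 - 7 = 3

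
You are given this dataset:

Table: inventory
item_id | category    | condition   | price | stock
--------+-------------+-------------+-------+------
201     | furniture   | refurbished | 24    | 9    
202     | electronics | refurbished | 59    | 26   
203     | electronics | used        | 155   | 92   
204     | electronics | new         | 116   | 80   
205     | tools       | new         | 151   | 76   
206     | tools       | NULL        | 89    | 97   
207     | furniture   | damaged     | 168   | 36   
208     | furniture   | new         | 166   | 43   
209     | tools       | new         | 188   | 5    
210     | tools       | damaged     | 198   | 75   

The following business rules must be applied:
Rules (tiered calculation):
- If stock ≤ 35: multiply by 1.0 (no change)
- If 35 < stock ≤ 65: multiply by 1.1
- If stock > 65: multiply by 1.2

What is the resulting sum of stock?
630.9

Step 1: Tier 1 (stock ≤ 35): 3 records, sum = 40 × 1.0 = 40.0
Step 2: Tier 2 (35 < stock ≤ 65): 2 records, sum = 79 × 1.1 = 86.9
Step 3: Tier 3 (stock > 65): 5 records, sum = 420 × 1.2 = 504.0
Step 4: Final sum = 40.0 + 86.9 + 504.0 = 630.9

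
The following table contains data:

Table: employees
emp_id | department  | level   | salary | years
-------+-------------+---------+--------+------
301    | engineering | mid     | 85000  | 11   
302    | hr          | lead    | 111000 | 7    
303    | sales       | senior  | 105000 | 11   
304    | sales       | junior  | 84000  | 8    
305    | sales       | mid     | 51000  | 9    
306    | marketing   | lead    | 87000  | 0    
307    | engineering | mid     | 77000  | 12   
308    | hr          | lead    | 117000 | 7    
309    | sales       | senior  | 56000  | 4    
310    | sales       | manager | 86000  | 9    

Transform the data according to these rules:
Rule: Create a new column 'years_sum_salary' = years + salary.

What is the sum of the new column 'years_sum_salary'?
859078

Step 1: For each record, compute years + salary
Example calculations:
  11 + 85000 = 85011
  7 + 111000 = 111007
  11 + 105000 = 105011
  ...
Step 2: Sum all derived values
Step 3: Total = 859078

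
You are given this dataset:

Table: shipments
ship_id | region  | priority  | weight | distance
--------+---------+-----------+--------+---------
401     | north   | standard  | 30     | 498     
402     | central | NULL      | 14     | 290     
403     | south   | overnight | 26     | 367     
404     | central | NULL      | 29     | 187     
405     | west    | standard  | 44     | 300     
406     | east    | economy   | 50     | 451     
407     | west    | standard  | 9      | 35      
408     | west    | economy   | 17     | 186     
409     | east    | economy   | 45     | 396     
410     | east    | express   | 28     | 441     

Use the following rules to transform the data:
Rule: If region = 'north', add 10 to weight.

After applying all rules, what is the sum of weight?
302

Step 1: Count records where region = 'north': 1
Step 2: Total bonus added: 1 × 10 = 10
Step 3: Original sum of weight: 292
Step 4: Final sum = 292 + 10 = 302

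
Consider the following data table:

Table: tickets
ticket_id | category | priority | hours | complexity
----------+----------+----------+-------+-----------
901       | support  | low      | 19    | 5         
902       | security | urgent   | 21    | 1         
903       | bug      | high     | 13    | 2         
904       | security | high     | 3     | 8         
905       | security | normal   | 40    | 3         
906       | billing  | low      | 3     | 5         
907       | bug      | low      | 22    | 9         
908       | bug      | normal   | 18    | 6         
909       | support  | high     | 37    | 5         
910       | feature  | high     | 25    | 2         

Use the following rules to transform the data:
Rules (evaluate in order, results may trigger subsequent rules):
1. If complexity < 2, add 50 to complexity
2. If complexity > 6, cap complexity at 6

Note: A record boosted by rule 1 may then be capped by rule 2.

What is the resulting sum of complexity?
46

Step 1: Apply rule 1 to records with complexity < 2
  - 1 records get bonus of 50
  - Of these, 1 records then exceed 6 and get capped
Step 2: Apply rule 2 to records with complexity > 6
  - 2 records (original) are capped
Step 3: Calculate final sum = 46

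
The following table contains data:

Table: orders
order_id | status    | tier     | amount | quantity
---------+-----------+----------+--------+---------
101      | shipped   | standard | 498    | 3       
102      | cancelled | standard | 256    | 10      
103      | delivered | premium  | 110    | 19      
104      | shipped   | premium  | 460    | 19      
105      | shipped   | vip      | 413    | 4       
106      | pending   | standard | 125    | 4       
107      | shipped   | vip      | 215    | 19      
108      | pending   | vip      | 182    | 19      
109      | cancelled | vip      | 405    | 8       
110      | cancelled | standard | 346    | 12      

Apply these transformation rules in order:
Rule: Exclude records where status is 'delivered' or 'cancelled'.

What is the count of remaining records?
6

Step 1: Count records to exclude
  - 1 (delivered) + 3 (cancelled) = 4 records
Step 2: Total records: 10
Step 3: Remaining = 10 - 4 = 6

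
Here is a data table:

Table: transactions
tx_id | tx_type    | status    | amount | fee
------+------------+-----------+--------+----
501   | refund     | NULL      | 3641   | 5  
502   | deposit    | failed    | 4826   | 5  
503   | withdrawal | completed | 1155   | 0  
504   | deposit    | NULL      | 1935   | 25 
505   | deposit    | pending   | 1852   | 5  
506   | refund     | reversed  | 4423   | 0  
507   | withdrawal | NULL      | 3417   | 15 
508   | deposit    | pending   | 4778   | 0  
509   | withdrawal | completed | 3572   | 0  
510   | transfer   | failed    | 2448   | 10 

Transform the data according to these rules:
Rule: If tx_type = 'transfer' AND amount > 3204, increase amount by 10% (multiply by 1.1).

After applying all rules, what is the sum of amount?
32047

Step 1: Find records where tx_type = 'transfer' AND amount > 3204
Step 2: 0 records match, summing to 0
Step 3: After multiplier: 0 × 1.1 = 0.0
Step 4: Unaffected records sum: 32047
Step 5: Final sum = 0.0 + 32047 = 32047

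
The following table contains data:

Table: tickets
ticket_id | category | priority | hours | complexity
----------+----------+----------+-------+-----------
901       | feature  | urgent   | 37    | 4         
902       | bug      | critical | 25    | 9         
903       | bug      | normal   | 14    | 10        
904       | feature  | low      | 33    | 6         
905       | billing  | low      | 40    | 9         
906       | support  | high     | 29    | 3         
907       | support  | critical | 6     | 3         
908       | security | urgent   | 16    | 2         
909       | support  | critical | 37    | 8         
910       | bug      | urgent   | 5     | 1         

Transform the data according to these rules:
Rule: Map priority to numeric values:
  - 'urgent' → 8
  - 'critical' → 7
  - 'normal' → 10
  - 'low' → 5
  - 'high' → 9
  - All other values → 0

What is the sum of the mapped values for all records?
74

Step 1: Apply mapping to each record
Step 2: Count by status:
  'urgent': 3 records × 8 = 24
  'critical': 3 records × 7 = 21
  'normal': 1 records × 10 = 10
  'low': 2 records × 5 = 10
  'high': 1 records × 9 = 9
Step 3: Sum all mapped values = 74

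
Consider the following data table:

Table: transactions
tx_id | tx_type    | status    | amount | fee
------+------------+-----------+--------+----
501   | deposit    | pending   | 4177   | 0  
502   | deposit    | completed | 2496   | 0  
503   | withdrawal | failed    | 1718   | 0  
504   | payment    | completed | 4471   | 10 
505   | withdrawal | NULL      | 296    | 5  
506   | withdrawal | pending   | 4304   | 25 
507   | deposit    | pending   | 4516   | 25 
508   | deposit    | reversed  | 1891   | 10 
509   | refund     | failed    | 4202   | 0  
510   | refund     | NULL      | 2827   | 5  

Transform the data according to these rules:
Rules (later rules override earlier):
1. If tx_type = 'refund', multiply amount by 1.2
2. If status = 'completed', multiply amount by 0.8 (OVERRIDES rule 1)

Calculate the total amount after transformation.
30910.4

Step 1: Rule 2 takes priority for records with status = 'completed'
  - 2 records: 6967 × 0.8 = 5573.6
Step 2: Rule 1 applies to remaining records with tx_type = 'refund'
  - 2 records: 7029 × 1.2 = 8434.8
Step 3: Other records unchanged: 16902
Step 4: Final sum = 5573.6 + 8434.8 + 16902 = 30910.4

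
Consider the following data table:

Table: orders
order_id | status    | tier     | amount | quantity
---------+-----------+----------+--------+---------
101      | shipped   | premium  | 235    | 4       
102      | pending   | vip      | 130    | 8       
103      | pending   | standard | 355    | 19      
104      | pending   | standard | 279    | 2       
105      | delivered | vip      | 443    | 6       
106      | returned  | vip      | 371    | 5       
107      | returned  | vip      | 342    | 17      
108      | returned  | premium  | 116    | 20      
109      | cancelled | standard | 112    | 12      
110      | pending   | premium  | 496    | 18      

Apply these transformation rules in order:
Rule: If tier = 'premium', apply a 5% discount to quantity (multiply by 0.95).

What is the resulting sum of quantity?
108.9

Step 1: Records with tier = 'premium' have total quantity = 42
Step 2: Apply multiplier: 42 × 0.95 = 39.9
Step 3: Other records total: 69
Step 4: Final sum = 39.9 + 69 = 108.9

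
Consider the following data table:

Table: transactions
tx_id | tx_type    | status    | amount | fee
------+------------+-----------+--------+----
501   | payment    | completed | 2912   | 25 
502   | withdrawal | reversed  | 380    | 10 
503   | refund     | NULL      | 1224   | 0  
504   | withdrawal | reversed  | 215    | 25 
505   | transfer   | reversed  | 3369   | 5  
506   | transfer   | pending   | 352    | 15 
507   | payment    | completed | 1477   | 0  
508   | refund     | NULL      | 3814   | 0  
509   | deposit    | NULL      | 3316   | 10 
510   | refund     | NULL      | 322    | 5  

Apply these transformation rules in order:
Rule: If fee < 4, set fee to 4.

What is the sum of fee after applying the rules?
107

Step 1: 3 records have fee < 4
Step 2: These records originally summed to 0
Step 3: After setting to minimum: 3 × 4 = 12
Step 4: Unaffected records sum: 95
Step 5: Final sum = 12 + 95 = 107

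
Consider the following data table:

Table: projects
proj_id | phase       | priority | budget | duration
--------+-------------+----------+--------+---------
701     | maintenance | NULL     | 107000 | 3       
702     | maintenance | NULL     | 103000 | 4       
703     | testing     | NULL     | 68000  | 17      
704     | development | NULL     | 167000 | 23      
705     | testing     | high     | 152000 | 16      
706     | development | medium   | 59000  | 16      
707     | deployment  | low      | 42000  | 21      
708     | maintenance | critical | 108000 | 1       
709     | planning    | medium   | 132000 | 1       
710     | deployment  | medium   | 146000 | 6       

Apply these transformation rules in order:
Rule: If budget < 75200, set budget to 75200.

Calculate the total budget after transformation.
1140600

Step 1: 3 records have budget < 75200
Step 2: These records originally summed to 169000
Step 3: After setting to minimum: 3 × 75200 = 225600
Step 4: Unaffected records sum: 915000
Step 5: Final sum = 225600 + 915000 = 1140600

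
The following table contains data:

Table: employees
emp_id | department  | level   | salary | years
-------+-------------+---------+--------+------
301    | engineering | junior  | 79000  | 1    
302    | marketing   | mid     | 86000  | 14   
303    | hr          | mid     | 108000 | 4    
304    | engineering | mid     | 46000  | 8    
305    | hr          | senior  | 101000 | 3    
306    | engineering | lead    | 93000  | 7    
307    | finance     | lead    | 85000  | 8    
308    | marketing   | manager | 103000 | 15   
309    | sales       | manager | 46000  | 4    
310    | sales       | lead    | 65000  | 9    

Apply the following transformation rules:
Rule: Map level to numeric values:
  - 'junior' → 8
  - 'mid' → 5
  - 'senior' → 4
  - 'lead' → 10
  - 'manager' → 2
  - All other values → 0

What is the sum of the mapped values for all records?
61

Step 1: Apply mapping to each record
Step 2: Count by status:
  'junior': 1 records × 8 = 8
  'mid': 3 records × 5 = 15
  'senior': 1 records × 4 = 4
  'lead': 3 records × 10 = 30
  'manager': 2 records × 2 = 4
Step 3: Sum all mapped values = 61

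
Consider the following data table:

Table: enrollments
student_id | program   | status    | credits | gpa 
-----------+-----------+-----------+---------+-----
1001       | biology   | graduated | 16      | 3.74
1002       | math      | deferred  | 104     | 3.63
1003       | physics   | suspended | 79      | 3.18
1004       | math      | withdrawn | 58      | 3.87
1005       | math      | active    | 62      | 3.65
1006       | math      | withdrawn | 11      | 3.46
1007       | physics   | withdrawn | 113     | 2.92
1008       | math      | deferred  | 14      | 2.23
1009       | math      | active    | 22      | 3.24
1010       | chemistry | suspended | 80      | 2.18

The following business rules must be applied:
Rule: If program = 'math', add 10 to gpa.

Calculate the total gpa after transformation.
92.1

Step 1: Count records where program = 'math': 6
Step 2: Total bonus added: 6 × 10 = 60
Step 3: Original sum of gpa: 32.1
Step 4: Final sum = 32.1 + 60 = 92.1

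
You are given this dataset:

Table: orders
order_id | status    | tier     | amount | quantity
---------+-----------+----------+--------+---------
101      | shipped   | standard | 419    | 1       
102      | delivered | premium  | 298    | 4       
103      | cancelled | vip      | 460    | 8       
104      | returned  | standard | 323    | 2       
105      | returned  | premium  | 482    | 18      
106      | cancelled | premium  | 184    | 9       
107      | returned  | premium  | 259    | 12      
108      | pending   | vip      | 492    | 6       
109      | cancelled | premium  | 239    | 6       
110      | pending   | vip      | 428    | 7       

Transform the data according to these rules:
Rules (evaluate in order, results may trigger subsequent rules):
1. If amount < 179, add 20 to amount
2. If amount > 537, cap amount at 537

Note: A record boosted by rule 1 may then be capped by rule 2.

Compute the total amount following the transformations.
3584

Step 1: Apply rule 1 to records with amount < 179
  - 0 records get bonus of 20
  - Of these, 0 records then exceed 537 and get capped
Step 2: Apply rule 2 to records with amount > 537
  - 0 records (original) are capped
Step 3: Calculate final sum = 3584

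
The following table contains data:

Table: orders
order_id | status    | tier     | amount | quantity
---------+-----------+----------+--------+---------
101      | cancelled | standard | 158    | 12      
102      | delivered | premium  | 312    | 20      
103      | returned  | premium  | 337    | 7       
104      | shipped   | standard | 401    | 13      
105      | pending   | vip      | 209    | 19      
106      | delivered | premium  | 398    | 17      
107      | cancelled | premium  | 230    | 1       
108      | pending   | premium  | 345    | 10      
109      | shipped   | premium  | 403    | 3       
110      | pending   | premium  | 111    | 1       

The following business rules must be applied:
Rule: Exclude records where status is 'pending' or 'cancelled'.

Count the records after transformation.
5

Step 1: Count records to exclude
  - 3 (pending) + 2 (cancelled) = 5 records
Step 2: Total records: 10
Step 3: Remaining = 10 - 5 = 5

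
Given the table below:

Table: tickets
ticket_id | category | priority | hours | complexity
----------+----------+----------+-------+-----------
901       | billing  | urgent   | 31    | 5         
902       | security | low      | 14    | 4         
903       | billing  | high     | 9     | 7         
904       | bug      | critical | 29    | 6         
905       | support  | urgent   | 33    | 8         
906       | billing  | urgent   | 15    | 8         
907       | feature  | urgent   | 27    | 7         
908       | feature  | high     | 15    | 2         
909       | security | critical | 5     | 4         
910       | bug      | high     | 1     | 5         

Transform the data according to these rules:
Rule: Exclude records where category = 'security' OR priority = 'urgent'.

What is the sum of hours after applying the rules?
54

Step 1: Find records where category = 'security' OR priority = 'urgent'
Step 2: 6 records match, summing to 125
Step 3: Original sum: 179
Step 4: Remaining sum = 179 - 125 = 54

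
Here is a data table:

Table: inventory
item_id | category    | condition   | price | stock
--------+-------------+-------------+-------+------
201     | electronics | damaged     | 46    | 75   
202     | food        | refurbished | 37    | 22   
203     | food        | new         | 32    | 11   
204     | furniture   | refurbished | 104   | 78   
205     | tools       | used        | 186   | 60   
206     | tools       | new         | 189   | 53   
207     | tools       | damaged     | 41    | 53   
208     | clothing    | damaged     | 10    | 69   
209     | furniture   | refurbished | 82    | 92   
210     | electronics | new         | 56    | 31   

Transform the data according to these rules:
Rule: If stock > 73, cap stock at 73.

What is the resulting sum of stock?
518

Step 1: 3 records have stock > 73
Step 2: These records originally summed to 245
Step 3: After capping: 3 × 73 = 219
Step 4: Unaffected records sum: 299
Step 5: Final sum = 219 + 299 = 518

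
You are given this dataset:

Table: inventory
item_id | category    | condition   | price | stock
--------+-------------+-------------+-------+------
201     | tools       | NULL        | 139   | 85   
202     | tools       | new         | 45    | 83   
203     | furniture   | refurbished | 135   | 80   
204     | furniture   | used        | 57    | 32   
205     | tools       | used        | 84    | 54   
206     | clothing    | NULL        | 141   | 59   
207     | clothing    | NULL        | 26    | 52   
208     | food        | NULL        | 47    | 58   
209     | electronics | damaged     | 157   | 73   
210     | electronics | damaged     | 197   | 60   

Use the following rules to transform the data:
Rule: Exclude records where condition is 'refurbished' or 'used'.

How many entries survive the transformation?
7

Step 1: Count records to exclude
  - 1 (refurbished) + 2 (used) = 3 records
Step 2: Total records: 10
Step 3: Remaining = 10 - 3 = 7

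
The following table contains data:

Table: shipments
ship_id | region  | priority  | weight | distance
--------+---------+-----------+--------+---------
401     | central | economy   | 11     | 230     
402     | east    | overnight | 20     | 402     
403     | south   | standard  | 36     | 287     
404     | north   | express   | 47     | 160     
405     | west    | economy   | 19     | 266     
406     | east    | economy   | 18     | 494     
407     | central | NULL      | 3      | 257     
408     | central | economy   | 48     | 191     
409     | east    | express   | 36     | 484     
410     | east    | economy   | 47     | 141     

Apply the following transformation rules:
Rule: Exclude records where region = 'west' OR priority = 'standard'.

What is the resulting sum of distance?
2359

Step 1: Find records where region = 'west' OR priority = 'standard'
Step 2: 2 records match, summing to 553
Step 3: Original sum: 2912
Step 4: Remaining sum = 2912 - 553 = 2359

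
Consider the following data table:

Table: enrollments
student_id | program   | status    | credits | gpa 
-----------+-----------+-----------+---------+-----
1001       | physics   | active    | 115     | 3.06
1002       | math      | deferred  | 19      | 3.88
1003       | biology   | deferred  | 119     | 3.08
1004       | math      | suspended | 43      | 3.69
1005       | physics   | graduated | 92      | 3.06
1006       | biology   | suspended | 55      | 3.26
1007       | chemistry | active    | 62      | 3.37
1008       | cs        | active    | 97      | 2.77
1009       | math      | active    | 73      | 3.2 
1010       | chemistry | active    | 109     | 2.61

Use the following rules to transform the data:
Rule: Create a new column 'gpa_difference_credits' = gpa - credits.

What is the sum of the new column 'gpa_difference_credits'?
-752.02

Step 1: For each record, compute gpa - credits
Example calculations:
  3.06 - 115 = -111.94
  3.88 - 19 = -15.12
  3.08 - 119 = -115.92
  ...
Step 2: Sum all derived values
Step 3: Total = -752.02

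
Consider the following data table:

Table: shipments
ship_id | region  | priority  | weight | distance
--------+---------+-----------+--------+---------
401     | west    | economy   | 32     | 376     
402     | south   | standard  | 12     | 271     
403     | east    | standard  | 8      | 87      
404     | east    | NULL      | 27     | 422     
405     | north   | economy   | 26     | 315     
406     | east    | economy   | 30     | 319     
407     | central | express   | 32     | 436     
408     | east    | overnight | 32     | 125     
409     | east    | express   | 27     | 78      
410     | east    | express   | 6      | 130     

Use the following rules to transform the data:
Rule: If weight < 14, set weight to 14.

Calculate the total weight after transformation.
248

Step 1: 3 records have weight < 14
Step 2: These records originally summed to 26
Step 3: After setting to minimum: 3 × 14 = 42
Step 4: Unaffected records sum: 206
Step 5: Final sum = 42 + 206 = 248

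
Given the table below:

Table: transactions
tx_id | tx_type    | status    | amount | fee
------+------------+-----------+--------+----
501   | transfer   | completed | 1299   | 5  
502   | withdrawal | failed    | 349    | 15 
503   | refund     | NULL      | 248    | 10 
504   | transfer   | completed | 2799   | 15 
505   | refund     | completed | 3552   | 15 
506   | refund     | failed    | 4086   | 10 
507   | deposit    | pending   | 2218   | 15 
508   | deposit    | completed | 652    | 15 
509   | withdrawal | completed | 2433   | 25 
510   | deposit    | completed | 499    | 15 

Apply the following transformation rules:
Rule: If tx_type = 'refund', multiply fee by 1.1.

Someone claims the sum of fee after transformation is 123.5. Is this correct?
No, the correct result is 143.5.

Step 1: Calculate the correct sum after transformation
Step 2: Apply multiplier 1.1 to records where tx_type = 'refund'
Step 3: Correct result = 143.5
Step 4: Claimed result = 123.5
Step 5: 143.5 ≠ 123.5
Conclusion: The claimed result is incorrect. The correct answer is 143.5.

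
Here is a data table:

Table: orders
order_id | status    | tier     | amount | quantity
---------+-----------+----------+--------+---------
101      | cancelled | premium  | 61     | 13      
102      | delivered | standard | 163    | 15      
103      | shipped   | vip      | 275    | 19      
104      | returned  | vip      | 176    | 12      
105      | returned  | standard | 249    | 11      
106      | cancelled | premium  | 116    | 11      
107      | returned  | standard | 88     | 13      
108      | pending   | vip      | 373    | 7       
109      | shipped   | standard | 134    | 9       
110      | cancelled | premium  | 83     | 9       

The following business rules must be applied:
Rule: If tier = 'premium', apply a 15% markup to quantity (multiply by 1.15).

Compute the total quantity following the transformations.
123.95

Step 1: Records with tier = 'premium' have total quantity = 33
Step 2: Apply multiplier: 33 × 1.15 = 37.95
Step 3: Other records total: 86
Step 4: Final sum = 37.95 + 86 = 123.95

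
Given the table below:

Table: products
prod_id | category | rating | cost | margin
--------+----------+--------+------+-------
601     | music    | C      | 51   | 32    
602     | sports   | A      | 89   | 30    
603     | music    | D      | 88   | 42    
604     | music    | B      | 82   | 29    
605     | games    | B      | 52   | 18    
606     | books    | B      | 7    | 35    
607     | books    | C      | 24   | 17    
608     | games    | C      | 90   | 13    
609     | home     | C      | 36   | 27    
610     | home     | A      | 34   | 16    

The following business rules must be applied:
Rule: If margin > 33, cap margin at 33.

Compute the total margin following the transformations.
248

Step 1: 2 records have margin > 33
Step 2: These records originally summed to 77
Step 3: After capping: 2 × 33 = 66
Step 4: Unaffected records sum: 182
Step 5: Final sum = 66 + 182 = 248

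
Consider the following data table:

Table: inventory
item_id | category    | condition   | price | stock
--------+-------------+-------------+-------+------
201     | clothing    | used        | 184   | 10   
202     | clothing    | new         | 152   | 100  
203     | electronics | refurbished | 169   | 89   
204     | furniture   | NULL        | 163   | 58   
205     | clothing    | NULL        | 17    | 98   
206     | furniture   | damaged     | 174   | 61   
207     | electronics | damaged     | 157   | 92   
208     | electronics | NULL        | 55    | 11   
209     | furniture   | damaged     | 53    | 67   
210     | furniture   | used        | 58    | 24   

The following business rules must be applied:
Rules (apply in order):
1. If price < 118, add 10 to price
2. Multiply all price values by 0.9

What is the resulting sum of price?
1099.8

Step 1: Apply Rule 1 - Add 10 to records with price < 118
  - 4 records affected: 183 + (4 × 10) = 223
  - Unaffected records: 999
  - Sum after Rule 1: 1222
Step 2: Apply Rule 2 - Multiply all by 0.9
  - 1222 × 0.9 = 1099.8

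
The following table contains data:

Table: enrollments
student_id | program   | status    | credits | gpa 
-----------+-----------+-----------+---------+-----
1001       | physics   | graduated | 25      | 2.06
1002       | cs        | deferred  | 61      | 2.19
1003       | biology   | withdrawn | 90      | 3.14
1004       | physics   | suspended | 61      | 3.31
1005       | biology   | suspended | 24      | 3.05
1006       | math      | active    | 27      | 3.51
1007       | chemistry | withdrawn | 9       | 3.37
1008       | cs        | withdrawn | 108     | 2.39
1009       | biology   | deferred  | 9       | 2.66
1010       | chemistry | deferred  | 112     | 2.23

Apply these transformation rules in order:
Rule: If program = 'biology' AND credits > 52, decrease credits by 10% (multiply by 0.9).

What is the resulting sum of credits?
517.0

Step 1: Find records where program = 'biology' AND credits > 52
Step 2: 1 records match, summing to 90
Step 3: After multiplier: 90 × 0.9 = 81.0
Step 4: Unaffected records sum: 436
Step 5: Final sum = 81.0 + 436 = 517.0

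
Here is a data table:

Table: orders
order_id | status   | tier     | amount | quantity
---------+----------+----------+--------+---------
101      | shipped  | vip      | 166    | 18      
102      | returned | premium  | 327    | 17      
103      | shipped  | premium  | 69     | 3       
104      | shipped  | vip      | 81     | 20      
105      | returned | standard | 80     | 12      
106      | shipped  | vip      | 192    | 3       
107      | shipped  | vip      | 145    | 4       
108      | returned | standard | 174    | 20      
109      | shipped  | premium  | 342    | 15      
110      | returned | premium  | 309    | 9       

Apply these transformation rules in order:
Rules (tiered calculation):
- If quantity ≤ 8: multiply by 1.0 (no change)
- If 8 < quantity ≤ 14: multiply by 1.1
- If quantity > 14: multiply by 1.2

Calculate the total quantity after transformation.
141.1

Step 1: Tier 1 (quantity ≤ 8): 3 records, sum = 10 × 1.0 = 10.0
Step 2: Tier 2 (8 < quantity ≤ 14): 2 records, sum = 21 × 1.1 = 23.1
Step 3: Tier 3 (quantity > 14): 5 records, sum = 90 × 1.2 = 108.0
Step 4: Final sum = 10.0 + 23.1 + 108.0 = 141.1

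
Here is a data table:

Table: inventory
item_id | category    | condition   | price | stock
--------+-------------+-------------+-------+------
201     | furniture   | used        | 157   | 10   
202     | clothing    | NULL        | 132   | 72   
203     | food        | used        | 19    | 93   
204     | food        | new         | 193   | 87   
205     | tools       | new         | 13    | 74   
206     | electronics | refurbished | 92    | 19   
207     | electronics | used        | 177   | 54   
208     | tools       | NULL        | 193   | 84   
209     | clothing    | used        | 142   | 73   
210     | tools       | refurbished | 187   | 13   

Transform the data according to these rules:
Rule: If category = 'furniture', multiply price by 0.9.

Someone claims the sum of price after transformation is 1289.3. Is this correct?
Yes, the result is correct.

Step 1: Calculate the correct sum after transformation
Step 2: Apply multiplier 0.9 to records where category = 'furniture'
Step 3: Correct result = 1289.3
Step 4: Claimed result = 1289.3
Step 5: 1289.3 = 1289.3 ✓
Conclusion: The claimed result is correct.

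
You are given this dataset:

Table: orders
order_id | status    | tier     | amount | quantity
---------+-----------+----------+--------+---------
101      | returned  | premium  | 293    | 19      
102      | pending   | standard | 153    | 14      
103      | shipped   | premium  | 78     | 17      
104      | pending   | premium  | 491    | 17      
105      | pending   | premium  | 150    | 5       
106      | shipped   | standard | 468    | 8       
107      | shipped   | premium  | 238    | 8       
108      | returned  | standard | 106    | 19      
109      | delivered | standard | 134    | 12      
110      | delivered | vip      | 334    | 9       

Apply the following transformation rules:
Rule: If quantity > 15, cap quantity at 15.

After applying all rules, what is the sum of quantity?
116

Step 1: 4 records have quantity > 15
Step 2: These records originally summed to 72
Step 3: After capping: 4 × 15 = 60
Step 4: Unaffected records sum: 56
Step 5: Final sum = 60 + 56 = 116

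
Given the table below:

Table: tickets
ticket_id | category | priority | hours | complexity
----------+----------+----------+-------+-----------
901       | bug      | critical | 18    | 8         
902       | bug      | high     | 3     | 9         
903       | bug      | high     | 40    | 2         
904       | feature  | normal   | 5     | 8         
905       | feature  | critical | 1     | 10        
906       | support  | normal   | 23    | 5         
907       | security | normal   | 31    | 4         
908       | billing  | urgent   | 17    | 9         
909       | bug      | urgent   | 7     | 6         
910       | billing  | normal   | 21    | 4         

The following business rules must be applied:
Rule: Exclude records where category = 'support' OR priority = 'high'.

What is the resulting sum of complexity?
49

Step 1: Find records where category = 'support' OR priority = 'high'
Step 2: 3 records match, summing to 16
Step 3: Original sum: 65
Step 4: Remaining sum = 65 - 16 = 49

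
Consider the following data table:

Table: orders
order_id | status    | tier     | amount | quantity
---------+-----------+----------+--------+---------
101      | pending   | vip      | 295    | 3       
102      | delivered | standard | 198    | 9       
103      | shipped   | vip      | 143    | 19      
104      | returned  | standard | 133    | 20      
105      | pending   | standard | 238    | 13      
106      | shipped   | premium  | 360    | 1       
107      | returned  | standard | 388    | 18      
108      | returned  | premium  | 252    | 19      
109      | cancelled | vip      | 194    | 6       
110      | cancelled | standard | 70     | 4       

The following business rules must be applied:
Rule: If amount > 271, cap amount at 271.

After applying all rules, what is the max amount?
271

Step 1: Original maximum amount = 388
Step 2: Apply cap at 271
Step 3: 3 records had amount > 271 and were capped
Step 4: Maximum after transformation = 271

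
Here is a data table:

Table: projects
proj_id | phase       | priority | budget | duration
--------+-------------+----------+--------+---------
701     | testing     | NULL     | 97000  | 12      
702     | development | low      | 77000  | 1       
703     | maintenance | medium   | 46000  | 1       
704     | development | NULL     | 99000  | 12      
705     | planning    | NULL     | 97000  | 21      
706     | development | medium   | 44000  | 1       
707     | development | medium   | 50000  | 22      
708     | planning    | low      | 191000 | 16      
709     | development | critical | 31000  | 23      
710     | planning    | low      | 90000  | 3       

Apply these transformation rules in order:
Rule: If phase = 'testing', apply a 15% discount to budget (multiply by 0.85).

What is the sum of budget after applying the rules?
807450.0

Step 1: Records with phase = 'testing' have total budget = 97000
Step 2: Apply multiplier: 97000 × 0.85 = 82450.0
Step 3: Other records total: 725000
Step 4: Final sum = 82450.0 + 725000 = 807450.0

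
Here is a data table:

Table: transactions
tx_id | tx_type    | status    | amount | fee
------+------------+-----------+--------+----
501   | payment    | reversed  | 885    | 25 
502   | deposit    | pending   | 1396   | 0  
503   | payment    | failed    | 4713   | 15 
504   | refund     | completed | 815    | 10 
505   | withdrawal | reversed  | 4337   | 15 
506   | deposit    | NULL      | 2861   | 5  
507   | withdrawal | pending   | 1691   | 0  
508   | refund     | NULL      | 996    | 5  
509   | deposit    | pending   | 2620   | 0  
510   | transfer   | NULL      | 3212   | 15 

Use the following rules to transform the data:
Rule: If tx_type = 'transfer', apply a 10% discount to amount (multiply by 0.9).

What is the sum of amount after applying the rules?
23204.8

Step 1: Records with tx_type = 'transfer' have total amount = 3212
Step 2: Apply multiplier: 3212 × 0.9 = 2890.8
Step 3: Other records total: 20314
Step 4: Final sum = 2890.8 + 20314 = 23204.8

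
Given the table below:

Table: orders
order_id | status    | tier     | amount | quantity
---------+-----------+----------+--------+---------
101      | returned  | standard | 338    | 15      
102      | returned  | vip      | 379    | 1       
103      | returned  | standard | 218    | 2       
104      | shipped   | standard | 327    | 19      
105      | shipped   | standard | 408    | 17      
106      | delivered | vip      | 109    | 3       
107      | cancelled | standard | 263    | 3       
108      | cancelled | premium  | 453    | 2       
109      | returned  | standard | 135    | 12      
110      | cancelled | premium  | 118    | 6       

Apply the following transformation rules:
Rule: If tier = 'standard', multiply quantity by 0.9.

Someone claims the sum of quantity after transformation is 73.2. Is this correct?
Yes, the result is correct.

Step 1: Calculate the correct sum after transformation
Step 2: Apply multiplier 0.9 to records where tier = 'standard'
Step 3: Correct result = 73.2
Step 4: Claimed result = 73.2
Step 5: 73.2 = 73.2 ✓
Conclusion: The claimed result is correct.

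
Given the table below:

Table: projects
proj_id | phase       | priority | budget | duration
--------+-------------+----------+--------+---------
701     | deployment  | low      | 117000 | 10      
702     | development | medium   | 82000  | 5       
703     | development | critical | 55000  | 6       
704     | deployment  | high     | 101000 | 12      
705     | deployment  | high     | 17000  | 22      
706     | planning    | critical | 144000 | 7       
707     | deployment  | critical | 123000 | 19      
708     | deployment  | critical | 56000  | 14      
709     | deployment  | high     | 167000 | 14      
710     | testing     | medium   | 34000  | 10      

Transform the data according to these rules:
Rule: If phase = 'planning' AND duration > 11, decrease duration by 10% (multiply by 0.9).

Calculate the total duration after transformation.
119

Step 1: Find records where phase = 'planning' AND duration > 11
Step 2: 0 records match, summing to 0
Step 3: After multiplier: 0 × 0.9 = 0.0
Step 4: Unaffected records sum: 119
Step 5: Final sum = 0.0 + 119 = 119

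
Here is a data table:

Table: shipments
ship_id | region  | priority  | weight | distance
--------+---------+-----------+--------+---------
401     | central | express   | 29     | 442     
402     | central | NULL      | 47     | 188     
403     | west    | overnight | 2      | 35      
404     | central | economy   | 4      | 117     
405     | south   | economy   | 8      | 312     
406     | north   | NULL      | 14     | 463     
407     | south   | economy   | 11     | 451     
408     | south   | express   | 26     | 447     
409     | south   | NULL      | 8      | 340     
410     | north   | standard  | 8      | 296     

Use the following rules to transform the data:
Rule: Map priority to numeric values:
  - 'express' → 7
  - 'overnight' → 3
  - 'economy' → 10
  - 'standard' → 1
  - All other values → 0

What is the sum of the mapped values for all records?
48

Step 1: Apply mapping to each record
Step 2: Count by status:
  'express': 2 records × 7 = 14
  'overnight': 1 records × 3 = 3
  'economy': 3 records × 10 = 30
  'standard': 1 records × 1 = 1
Step 3: Sum all mapped values = 48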